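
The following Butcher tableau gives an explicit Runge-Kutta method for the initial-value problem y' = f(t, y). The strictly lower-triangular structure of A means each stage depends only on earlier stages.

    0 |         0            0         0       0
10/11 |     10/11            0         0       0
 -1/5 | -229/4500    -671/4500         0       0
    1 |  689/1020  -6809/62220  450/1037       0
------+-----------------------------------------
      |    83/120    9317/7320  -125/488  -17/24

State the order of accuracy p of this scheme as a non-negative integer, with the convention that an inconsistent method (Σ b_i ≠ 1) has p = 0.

b = (83/120, 9317/7320, -125/488, -17/24)
c = (0, 10/11, -1/5, 1)
Ac = (0, 0, -61/450, -19/102)
Σ b_i: 83/120·1 + 9317/7320·1 + (-125/488)·1 + (-17/24)·1 = 1 ✓
b·c: 9317/7320·10/11 + (-125/488)·(-1/5) + (-17/24)·1 = 1/2 ✓
b·c²: 9317/7320·100/121 + (-125/488)·1/25 + (-17/24)·1 = 1/3 ✓
b·Ac: (-125/488)·(-61/450) + (-17/24)·(-19/102) = 1/6 ✓
b·c³: 9317/7320·1000/1331 + (-125/488)·(-1/125) + (-17/24)·1 = 1/4 ✓
b·(c∘Ac): (-125/488)·61/2250 + (-17/24)·(-19/102) = 1/8 ✓
b·Ac²: (-125/488)·(-61/495) + (-17/24)·(-41/561) = 1/12 ✓
b·A²c: (-17/24)·(-1/17) = 1/24 ✓; 4 stages ⇒ order 4.

4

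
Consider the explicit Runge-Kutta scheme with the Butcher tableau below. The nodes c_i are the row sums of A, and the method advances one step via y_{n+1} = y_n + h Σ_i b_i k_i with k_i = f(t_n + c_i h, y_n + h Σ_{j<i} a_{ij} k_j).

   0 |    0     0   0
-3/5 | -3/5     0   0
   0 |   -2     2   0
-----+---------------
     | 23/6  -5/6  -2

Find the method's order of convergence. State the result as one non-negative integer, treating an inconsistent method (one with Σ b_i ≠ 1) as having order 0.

b = (23/6, -5/6, -2)
c = (0, -3/5, 0)
Ac = (0, 0, -6/5)
Σ b_i: 23/6·1 + (-5/6)·1 + (-2)·1 = 1 ✓
b·c: (-5/6)·(-3/5) = 1/2 ✓
b·c²: (-5/6)·9/25 = -3/10 ≠ 1/3 ⇒ order 2.
b·Ac: (-2)·(-6/5) = 12/5 ≠ 1/6

2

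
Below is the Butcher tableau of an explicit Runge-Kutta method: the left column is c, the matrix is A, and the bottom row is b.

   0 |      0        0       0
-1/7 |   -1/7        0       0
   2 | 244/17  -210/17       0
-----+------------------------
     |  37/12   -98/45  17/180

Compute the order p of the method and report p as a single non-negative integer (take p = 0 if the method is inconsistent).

3

b = (37/12, -98/45, 17/180)
c = (0, -1/7, 2)
Ac = (0, 0, 30/17)
Σ b_i: 37/12·1 + (-98/45)·1 + 17/180·1 = 1 ✓
b·c: (-98/45)·(-1/7) + 17/180·2 = 1/2 ✓
b·c²: (-98/45)·1/49 + 17/180·4 = 1/3 ✓
b·Ac: 17/180·30/17 = 1/6 ✓; 3 stages ⇒ order 3.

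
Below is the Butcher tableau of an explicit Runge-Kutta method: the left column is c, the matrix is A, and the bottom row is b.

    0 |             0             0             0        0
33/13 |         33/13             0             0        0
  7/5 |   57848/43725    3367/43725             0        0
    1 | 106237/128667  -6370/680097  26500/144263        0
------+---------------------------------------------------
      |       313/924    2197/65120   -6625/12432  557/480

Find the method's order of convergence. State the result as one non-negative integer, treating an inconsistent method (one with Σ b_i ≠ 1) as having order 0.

b = (313/924, 2197/65120, -6625/12432, 557/480)
c = (0, 33/13, 7/5, 1)
Ac = (0, 0, 259/1325, 130/557)
Σ b_i: 313/924·1 + 2197/65120·1 + (-6625/12432)·1 + 557/480·1 = 1 ✓
b·c: 2197/65120·33/13 + (-6625/12432)·7/5 + 557/480·1 = 1/2 ✓
b·c²: 2197/65120·1089/169 + (-6625/12432)·49/25 + 557/480·1 = 1/3 ✓
b·Ac: (-6625/12432)·259/1325 + 557/480·130/557 = 1/6 ✓
b·c³: 2197/65120·35937/2197 + (-6625/12432)·343/125 + 557/480·1 = 1/4 ✓
b·(c∘Ac): (-6625/12432)·1813/6625 + 557/480·130/557 = 1/8 ✓
b·Ac²: (-6625/12432)·8547/17225 + 557/480·2170/7241 = 1/12 ✓
b·A²c: 557/480·20/557 = 1/24 ✓; 4 stages ⇒ order 4.

4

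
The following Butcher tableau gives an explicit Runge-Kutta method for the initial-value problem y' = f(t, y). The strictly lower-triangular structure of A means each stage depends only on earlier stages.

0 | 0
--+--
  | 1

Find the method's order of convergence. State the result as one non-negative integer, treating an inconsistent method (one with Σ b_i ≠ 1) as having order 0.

b = (1)
c = (0)
Σ b_i: 1·1 = 1 ✓; 1 stage ⇒ order 1.

1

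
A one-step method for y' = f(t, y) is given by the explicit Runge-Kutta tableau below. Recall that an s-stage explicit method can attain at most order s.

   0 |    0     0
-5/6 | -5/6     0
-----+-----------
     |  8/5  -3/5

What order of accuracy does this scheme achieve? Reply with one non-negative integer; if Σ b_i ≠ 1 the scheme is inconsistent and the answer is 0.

2

b = (8/5, -3/5)
c = (0, -5/6)
Σ b_i: 8/5·1 + (-3/5)·1 = 1 ✓
b·c: (-3/5)·(-5/6) = 1/2 ✓; 2 stages ⇒ order 2.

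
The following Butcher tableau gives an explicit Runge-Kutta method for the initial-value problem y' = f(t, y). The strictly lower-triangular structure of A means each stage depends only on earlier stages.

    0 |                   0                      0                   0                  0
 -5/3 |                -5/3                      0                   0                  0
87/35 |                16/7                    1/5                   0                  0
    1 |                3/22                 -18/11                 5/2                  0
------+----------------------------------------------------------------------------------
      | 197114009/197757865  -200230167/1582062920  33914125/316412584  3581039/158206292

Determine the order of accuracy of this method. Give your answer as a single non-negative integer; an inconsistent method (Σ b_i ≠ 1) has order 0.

b = (197114009/197757865, -200230167/1582062920, 33914125/316412584, 3581039/158206292)
c = (0, -5/3, 87/35, 1)
Ac = (0, 0, -1/3, 1377/154)
Σ b_i: 197114009/197757865·1 + (-200230167/1582062920)·1 + 33914125/316412584·1 + 3581039/158206292·1 = 1 ✓
b·c: (-200230167/1582062920)·(-5/3) + 33914125/316412584·87/35 + 3581039/158206292·1 = 1/2 ✓
b·c²: (-200230167/1582062920)·25/9 + 33914125/316412584·7569/1225 + 3581039/158206292·1 = 1/3 ✓
b·Ac: 33914125/316412584·(-1/3) + 3581039/158206292·1377/154 = 1/6 ✓
b·c³: (-200230167/1582062920)·(-125/27) + 33914125/316412584·658503/42875 + 3581039/158206292·1 = 1605231571/711928314 ≠ 1/4 ⇒ order 3.
b·(c∘Ac): 33914125/316412584·(-29/35) + 3581039/158206292·1377/154 = 4492483/39551573 ≠ 1/8
b·Ac²: 33914125/316412584·5/9 + 3581039/158206292·58759/5390 = 3816164399/12458745495 ≠ 1/12
b·A²c: 3581039/158206292·(-5/6) = -17905195/949237752 ≠ 1/24

3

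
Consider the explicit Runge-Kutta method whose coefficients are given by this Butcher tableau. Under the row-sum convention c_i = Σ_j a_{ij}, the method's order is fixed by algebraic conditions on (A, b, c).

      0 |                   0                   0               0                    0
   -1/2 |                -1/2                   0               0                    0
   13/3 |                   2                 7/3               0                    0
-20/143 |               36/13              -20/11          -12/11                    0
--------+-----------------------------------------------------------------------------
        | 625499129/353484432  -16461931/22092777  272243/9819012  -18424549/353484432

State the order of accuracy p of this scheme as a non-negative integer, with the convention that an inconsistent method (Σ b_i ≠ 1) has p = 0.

3

b = (625499129/353484432, -16461931/22092777, 272243/9819012, -18424549/353484432)
c = (0, -1/2, 13/3, -20/143)
Ac = (0, 0, -7/6, -42/11)
Σ b_i: 625499129/353484432·1 + (-16461931/22092777)·1 + 272243/9819012·1 + (-18424549/353484432)·1 = 1 ✓
b·c: (-16461931/22092777)·(-1/2) + 272243/9819012·13/3 + (-18424549/353484432)·(-20/143) = 1/2 ✓
b·c²: (-16461931/22092777)·1/4 + 272243/9819012·169/9 + (-18424549/353484432)·400/20449 = 1/3 ✓
b·Ac: 272243/9819012·(-7/6) + (-18424549/353484432)·(-42/11) = 1/6 ✓
b·c³: (-16461931/22092777)·(-1/8) + 272243/9819012·2197/27 + (-18424549/353484432)·(-8000/2924207) = 178134691505/75822410664 ≠ 1/4 ⇒ order 3.
b·(c∘Ac): 272243/9819012·(-91/18) + (-18424549/353484432)·840/1573 = -4241939/25248888 ≠ 1/8
b·Ac²: 272243/9819012·7/12 + (-18424549/353484432)·(-691/33) = 587273989/530226648 ≠ 1/12
b·A²c: (-18424549/353484432)·14/11 = -1674959/25248888 ≠ 1/24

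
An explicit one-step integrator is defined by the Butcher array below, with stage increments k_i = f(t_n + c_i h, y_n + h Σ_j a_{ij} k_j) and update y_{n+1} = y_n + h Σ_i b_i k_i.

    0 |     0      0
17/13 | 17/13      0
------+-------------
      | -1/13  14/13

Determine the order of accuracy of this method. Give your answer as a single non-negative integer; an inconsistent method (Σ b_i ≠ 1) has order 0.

b = (-1/13, 14/13)
c = (0, 17/13)
Σ b_i: (-1/13)·1 + 14/13·1 = 1 ✓
b·c: 14/13·17/13 = 238/169 ≠ 1/2 ⇒ order 1.

1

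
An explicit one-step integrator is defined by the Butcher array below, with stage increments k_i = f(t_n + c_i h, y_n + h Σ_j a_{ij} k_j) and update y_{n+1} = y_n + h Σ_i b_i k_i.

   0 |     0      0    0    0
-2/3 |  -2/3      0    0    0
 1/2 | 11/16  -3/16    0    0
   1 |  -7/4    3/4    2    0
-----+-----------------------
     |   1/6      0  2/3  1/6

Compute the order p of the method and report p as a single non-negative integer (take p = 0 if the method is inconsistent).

4

b = (1/6, 0, 2/3, 1/6)
c = (0, -2/3, 1/2, 1)
Ac = (0, 0, 1/8, 1/2)
Σ b_i: 1/6·1 + 2/3·1 + 1/6·1 = 1 ✓
b·c: 2/3·1/2 + 1/6·1 = 1/2 ✓
b·c²: 2/3·1/4 + 1/6·1 = 1/3 ✓
b·Ac: 2/3·1/8 + 1/6·1/2 = 1/6 ✓
b·c³: 2/3·1/8 + 1/6·1 = 1/4 ✓
b·(c∘Ac): 2/3·1/16 + 1/6·1/2 = 1/8 ✓
b·Ac²: 2/3·(-1/12) + 1/6·5/6 = 1/12 ✓
b·A²c: 1/6·1/4 = 1/24 ✓; 4 stages ⇒ order 4.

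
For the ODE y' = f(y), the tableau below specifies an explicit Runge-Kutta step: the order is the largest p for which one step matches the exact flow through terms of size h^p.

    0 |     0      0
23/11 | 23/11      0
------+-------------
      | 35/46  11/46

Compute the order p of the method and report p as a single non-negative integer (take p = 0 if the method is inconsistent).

b = (35/46, 11/46)
c = (0, 23/11)
Σ b_i: 35/46·1 + 11/46·1 = 1 ✓
b·c: 11/46·23/11 = 1/2 ✓; 2 stages ⇒ order 2.

2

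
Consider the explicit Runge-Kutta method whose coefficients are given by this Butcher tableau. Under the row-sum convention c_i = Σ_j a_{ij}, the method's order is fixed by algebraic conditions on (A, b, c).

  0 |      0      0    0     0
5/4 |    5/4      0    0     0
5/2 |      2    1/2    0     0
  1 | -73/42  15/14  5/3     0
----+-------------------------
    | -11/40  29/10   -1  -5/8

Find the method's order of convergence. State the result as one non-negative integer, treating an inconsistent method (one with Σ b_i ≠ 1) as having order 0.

b = (-11/40, 29/10, -1, -5/8)
c = (0, 5/4, 5/2, 1)
Ac = (0, 0, 5/8, 925/168)
Σ b_i: (-11/40)·1 + 29/10·1 + (-1)·1 + (-5/8)·1 = 1 ✓
b·c: 29/10·5/4 + (-1)·5/2 + (-5/8)·1 = 1/2 ✓
b·c²: 29/10·25/16 + (-1)·25/4 + (-5/8)·1 = -75/32 ≠ 1/3 ⇒ order 2.
b·Ac: (-1)·5/8 + (-5/8)·925/168 = -5465/1344 ≠ 1/6

2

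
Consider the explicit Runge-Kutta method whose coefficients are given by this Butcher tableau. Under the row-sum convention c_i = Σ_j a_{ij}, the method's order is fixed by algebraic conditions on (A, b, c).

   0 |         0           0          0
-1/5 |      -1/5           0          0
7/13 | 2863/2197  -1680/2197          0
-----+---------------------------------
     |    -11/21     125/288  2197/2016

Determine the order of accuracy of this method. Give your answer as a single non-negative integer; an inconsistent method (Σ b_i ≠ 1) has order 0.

3

b = (-11/21, 125/288, 2197/2016)
c = (0, -1/5, 7/13)
Ac = (0, 0, 336/2197)
Σ b_i: (-11/21)·1 + 125/288·1 + 2197/2016·1 = 1 ✓
b·c: 125/288·(-1/5) + 2197/2016·7/13 = 1/2 ✓
b·c²: 125/288·1/25 + 2197/2016·49/169 = 1/3 ✓
b·Ac: 2197/2016·336/2197 = 1/6 ✓; 3 stages ⇒ order 3.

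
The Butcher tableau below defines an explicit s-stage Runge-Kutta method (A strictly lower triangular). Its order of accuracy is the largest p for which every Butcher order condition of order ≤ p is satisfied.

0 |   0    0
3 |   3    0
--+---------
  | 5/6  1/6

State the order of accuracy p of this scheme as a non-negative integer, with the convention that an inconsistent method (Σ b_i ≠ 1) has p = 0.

b = (5/6, 1/6)
c = (0, 3)
Σ b_i: 5/6·1 + 1/6·1 = 1 ✓
b·c: 1/6·3 = 1/2 ✓; 2 stages ⇒ order 2.

2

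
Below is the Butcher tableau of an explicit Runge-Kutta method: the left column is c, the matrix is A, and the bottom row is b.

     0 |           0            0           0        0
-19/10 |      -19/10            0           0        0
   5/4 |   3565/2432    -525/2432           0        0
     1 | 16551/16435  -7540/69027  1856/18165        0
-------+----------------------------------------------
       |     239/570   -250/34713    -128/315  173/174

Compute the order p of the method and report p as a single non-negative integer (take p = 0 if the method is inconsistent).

b = (239/570, -250/34713, -128/315, 173/174)
c = (0, -19/10, 5/4, 1)
Ac = (0, 0, 105/256, 58/173)
Σ b_i: 239/570·1 + (-250/34713)·1 + (-128/315)·1 + 173/174·1 = 1 ✓
b·c: (-250/34713)·(-19/10) + (-128/315)·5/4 + 173/174·1 = 1/2 ✓
b·c²: (-250/34713)·361/100 + (-128/315)·25/16 + 173/174·1 = 1/3 ✓
b·Ac: (-128/315)·105/256 + 173/174·58/173 = 1/6 ✓
b·c³: (-250/34713)·(-6859/1000) + (-128/315)·125/64 + 173/174·1 = 1/4 ✓
b·(c∘Ac): (-128/315)·525/1024 + 173/174·58/173 = 1/8 ✓
b·Ac²: (-128/315)·(-399/512) + 173/174·(-203/865) = 1/12 ✓
b·A²c: 173/174·29/692 = 1/24 ✓; 4 stages ⇒ order 4.

4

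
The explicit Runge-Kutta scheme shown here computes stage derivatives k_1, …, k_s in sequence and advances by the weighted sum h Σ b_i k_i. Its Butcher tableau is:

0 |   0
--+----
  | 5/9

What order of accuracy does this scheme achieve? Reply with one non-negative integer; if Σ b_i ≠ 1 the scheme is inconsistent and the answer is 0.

b = (5/9)
c = (0)
Σ b_i: 5/9·1 = 5/9 ≠ 1 ⇒ order 0.

0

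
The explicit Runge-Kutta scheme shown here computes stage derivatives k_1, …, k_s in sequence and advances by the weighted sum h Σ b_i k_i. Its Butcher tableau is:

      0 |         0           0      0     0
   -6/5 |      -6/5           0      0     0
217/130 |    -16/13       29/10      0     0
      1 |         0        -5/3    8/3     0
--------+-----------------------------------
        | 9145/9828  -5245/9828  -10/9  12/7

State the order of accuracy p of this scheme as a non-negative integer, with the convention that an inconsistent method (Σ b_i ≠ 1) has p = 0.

b = (9145/9828, -5245/9828, -10/9, 12/7)
c = (0, -6/5, 217/130, 1)
Ac = (0, 0, -87/25, 1258/195)
Σ b_i: 9145/9828·1 + (-5245/9828)·1 + (-10/9)·1 + 12/7·1 = 1 ✓
b·c: (-5245/9828)·(-6/5) + (-10/9)·217/130 + 12/7·1 = 1/2 ✓
b·c²: (-5245/9828)·36/25 + (-10/9)·47089/16900 + 12/7·1 = -45785/21294 ≠ 1/3 ⇒ order 2.
b·Ac: (-10/9)·(-87/25) + 12/7·1258/195 = 20374/1365 ≠ 1/6

2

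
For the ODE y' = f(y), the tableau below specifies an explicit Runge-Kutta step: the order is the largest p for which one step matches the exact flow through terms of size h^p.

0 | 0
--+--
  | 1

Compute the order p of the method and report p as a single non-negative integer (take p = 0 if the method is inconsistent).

b = (1)
c = (0)
Σ b_i: 1·1 = 1 ✓; 1 stage ⇒ order 1.

1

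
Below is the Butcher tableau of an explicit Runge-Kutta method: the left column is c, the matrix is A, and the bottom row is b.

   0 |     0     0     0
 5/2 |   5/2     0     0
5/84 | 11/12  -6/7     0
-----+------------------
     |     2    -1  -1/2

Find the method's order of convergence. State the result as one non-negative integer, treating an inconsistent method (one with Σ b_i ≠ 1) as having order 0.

0

b = (2, -1, -1/2)
c = (0, 5/2, 5/84)
Ac = (0, 0, -15/7)
Σ b_i: 2·1 + (-1)·1 + (-1/2)·1 = 1/2 ≠ 1 ⇒ order 0.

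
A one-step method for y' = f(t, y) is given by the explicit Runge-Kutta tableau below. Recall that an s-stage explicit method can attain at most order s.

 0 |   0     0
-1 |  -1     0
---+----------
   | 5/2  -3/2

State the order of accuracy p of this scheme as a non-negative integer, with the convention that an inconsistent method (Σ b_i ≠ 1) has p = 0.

1

b = (5/2, -3/2)
c = (0, -1)
Σ b_i: 5/2·1 + (-3/2)·1 = 1 ✓
b·c: (-3/2)·(-1) = 3/2 ≠ 1/2 ⇒ order 1.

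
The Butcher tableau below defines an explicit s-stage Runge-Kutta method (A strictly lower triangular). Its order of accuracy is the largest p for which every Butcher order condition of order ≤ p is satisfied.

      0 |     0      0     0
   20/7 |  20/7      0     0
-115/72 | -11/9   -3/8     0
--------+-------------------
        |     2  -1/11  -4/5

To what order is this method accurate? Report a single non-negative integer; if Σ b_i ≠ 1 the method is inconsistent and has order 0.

b = (2, -1/11, -4/5)
c = (0, 20/7, -115/72)
Ac = (0, 0, -15/14)
Σ b_i: 2·1 + (-1/11)·1 + (-4/5)·1 = 61/55 ≠ 1 ⇒ order 0.

0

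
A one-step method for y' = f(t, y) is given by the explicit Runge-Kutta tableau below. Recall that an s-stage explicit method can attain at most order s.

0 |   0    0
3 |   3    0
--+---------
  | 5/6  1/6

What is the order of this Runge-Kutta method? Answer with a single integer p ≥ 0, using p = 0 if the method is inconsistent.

2

b = (5/6, 1/6)
c = (0, 3)
Σ b_i: 5/6·1 + 1/6·1 = 1 ✓
b·c: 1/6·3 = 1/2 ✓; 2 stages ⇒ order 2.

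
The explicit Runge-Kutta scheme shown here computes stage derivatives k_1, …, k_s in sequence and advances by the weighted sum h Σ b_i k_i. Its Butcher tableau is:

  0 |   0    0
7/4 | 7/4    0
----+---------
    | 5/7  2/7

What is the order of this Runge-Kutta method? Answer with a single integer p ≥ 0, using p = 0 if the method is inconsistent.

b = (5/7, 2/7)
c = (0, 7/4)
Σ b_i: 5/7·1 + 2/7·1 = 1 ✓
b·c: 2/7·7/4 = 1/2 ✓; 2 stages ⇒ order 2.

2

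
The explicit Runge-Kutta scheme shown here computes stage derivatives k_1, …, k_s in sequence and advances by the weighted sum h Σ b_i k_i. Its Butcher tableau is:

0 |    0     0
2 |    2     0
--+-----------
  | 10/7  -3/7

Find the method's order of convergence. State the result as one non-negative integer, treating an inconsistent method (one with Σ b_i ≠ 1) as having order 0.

b = (10/7, -3/7)
c = (0, 2)
Σ b_i: 10/7·1 + (-3/7)·1 = 1 ✓
b·c: (-3/7)·2 = -6/7 ≠ 1/2 ⇒ order 1.

1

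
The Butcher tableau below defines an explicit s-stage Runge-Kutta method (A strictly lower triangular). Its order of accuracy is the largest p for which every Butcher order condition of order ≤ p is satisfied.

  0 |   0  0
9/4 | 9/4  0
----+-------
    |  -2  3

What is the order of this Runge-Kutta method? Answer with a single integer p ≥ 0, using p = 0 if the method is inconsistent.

b = (-2, 3)
c = (0, 9/4)
Σ b_i: (-2)·1 + 3·1 = 1 ✓
b·c: 3·9/4 = 27/4 ≠ 1/2 ⇒ order 1.

1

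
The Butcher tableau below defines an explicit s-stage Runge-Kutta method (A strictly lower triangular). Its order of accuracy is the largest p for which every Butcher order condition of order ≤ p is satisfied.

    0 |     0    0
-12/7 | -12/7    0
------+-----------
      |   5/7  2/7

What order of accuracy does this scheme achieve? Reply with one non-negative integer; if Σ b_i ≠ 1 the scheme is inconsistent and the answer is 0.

1

b = (5/7, 2/7)
c = (0, -12/7)
Σ b_i: 5/7·1 + 2/7·1 = 1 ✓
b·c: 2/7·(-12/7) = -24/49 ≠ 1/2 ⇒ order 1.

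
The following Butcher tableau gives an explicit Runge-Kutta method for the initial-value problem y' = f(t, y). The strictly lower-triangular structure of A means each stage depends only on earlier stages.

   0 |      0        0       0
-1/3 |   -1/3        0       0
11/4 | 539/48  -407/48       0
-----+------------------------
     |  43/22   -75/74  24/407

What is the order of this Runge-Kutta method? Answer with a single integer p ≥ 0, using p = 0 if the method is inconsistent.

b = (43/22, -75/74, 24/407)
c = (0, -1/3, 11/4)
Ac = (0, 0, 407/144)
Σ b_i: 43/22·1 + (-75/74)·1 + 24/407·1 = 1 ✓
b·c: (-75/74)·(-1/3) + 24/407·11/4 = 1/2 ✓
b·c²: (-75/74)·1/9 + 24/407·121/16 = 1/3 ✓
b·Ac: 24/407·407/144 = 1/6 ✓; 3 stages ⇒ order 3.

3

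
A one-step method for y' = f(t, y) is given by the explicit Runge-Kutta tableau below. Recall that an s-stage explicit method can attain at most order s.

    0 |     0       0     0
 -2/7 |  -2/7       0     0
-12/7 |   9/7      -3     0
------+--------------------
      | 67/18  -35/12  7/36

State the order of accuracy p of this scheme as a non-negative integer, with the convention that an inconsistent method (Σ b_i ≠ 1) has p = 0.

b = (67/18, -35/12, 7/36)
c = (0, -2/7, -12/7)
Ac = (0, 0, 6/7)
Σ b_i: 67/18·1 + (-35/12)·1 + 7/36·1 = 1 ✓
b·c: (-35/12)·(-2/7) + 7/36·(-12/7) = 1/2 ✓
b·c²: (-35/12)·4/49 + 7/36·144/49 = 1/3 ✓
b·Ac: 7/36·6/7 = 1/6 ✓; 3 stages ⇒ order 3.

3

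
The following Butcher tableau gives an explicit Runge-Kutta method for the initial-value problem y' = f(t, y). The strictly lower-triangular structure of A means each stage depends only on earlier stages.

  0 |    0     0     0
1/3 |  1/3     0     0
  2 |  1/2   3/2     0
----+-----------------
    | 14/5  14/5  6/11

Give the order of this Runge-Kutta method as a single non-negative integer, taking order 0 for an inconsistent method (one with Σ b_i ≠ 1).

0

b = (14/5, 14/5, 6/11)
c = (0, 1/3, 2)
Ac = (0, 0, 1/2)
Σ b_i: 14/5·1 + 14/5·1 + 6/11·1 = 338/55 ≠ 1 ⇒ order 0.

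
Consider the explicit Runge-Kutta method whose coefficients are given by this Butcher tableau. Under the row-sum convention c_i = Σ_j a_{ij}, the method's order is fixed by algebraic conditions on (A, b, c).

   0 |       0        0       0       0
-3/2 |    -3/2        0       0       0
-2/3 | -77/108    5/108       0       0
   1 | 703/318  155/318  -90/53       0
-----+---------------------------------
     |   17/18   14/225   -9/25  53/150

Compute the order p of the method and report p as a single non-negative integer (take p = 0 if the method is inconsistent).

b = (17/18, 14/225, -9/25, 53/150)
c = (0, -3/2, -2/3, 1)
Ac = (0, 0, -5/72, 85/212)
Σ b_i: 17/18·1 + 14/225·1 + (-9/25)·1 + 53/150·1 = 1 ✓
b·c: 14/225·(-3/2) + (-9/25)·(-2/3) + 53/150·1 = 1/2 ✓
b·c²: 14/225·9/4 + (-9/25)·4/9 + 53/150·1 = 1/3 ✓
b·Ac: (-9/25)·(-5/72) + 53/150·85/212 = 1/6 ✓
b·c³: 14/225·(-27/8) + (-9/25)·(-8/27) + 53/150·1 = 1/4 ✓
b·(c∘Ac): (-9/25)·5/108 + 53/150·85/212 = 1/8 ✓
b·Ac²: (-9/25)·5/48 + 53/150·145/424 = 1/12 ✓
b·A²c: 53/150·25/212 = 1/24 ✓; 4 stages ⇒ order 4.

4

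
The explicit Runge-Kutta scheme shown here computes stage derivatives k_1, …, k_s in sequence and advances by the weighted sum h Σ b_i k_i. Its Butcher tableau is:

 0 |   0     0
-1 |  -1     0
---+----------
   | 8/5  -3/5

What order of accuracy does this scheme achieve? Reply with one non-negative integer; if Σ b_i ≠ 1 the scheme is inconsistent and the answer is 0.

b = (8/5, -3/5)
c = (0, -1)
Σ b_i: 8/5·1 + (-3/5)·1 = 1 ✓
b·c: (-3/5)·(-1) = 3/5 ≠ 1/2 ⇒ order 1.

1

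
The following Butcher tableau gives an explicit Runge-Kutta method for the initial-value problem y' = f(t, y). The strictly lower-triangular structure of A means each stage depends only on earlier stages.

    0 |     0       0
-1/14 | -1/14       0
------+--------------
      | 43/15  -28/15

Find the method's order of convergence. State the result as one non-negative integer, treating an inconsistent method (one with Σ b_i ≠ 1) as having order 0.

b = (43/15, -28/15)
c = (0, -1/14)
Σ b_i: 43/15·1 + (-28/15)·1 = 1 ✓
b·c: (-28/15)·(-1/14) = 2/15 ≠ 1/2 ⇒ order 1.

1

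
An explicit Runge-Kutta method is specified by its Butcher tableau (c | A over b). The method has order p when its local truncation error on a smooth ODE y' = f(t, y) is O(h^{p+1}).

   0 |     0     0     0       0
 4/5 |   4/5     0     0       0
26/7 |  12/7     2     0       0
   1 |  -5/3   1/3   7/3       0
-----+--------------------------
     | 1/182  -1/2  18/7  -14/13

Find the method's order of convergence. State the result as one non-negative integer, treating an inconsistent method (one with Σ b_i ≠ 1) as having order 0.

1

b = (1/182, -1/2, 18/7, -14/13)
c = (0, 4/5, 26/7, 1)
Ac = (0, 0, 8/5, 134/15)
Σ b_i: 1/182·1 + (-1/2)·1 + 18/7·1 + (-14/13)·1 = 1 ✓
b·c: (-1/2)·4/5 + 18/7·26/7 + (-14/13)·1 = 25716/3185 ≠ 1/2 ⇒ order 1.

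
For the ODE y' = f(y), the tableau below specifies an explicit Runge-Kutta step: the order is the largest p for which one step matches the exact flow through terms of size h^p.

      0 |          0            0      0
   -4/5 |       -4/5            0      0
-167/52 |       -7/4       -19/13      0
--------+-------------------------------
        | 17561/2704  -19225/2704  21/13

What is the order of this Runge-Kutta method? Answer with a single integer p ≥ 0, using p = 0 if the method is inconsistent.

b = (17561/2704, -19225/2704, 21/13)
c = (0, -4/5, -167/52)
Ac = (0, 0, 76/65)
Σ b_i: 17561/2704·1 + (-19225/2704)·1 + 21/13·1 = 1 ✓
b·c: (-19225/2704)·(-4/5) + 21/13·(-167/52) = 1/2 ✓
b·c²: (-19225/2704)·16/25 + 21/13·27889/2704 = 425717/35152 ≠ 1/3 ⇒ order 2.
b·Ac: 21/13·76/65 = 1596/845 ≠ 1/6

2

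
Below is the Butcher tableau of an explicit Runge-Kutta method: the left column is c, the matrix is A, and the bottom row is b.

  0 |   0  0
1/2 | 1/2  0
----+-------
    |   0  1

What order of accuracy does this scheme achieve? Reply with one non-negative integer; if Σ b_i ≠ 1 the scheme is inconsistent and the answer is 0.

2

b = (0, 1)
c = (0, 1/2)
Σ b_i: 1·1 = 1 ✓
b·c: 1·1/2 = 1/2 ✓; 2 stages ⇒ order 2.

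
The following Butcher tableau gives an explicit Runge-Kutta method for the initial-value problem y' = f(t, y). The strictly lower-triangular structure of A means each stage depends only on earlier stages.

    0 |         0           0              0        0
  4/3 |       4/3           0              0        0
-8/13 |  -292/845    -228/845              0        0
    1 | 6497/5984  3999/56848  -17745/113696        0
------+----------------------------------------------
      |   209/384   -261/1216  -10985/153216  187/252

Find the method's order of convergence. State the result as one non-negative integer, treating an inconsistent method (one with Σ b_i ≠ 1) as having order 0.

4

b = (209/384, -261/1216, -10985/153216, 187/252)
c = (0, 4/3, -8/13, 1)
Ac = (0, 0, -304/845, 71/374)
Σ b_i: 209/384·1 + (-261/1216)·1 + (-10985/153216)·1 + 187/252·1 = 1 ✓
b·c: (-261/1216)·4/3 + (-10985/153216)·(-8/13) + 187/252·1 = 1/2 ✓
b·c²: (-261/1216)·16/9 + (-10985/153216)·64/169 + 187/252·1 = 1/3 ✓
b·Ac: (-10985/153216)·(-304/845) + 187/252·71/374 = 1/6 ✓
b·c³: (-261/1216)·64/27 + (-10985/153216)·(-512/2197) + 187/252·1 = 1/4 ✓
b·(c∘Ac): (-10985/153216)·2432/10985 + 187/252·71/374 = 1/8 ✓
b·Ac²: (-10985/153216)·(-1216/2535) + 187/252·37/561 = 1/12 ✓
b·A²c: 187/252·21/374 = 1/24 ✓; 4 stages ⇒ order 4.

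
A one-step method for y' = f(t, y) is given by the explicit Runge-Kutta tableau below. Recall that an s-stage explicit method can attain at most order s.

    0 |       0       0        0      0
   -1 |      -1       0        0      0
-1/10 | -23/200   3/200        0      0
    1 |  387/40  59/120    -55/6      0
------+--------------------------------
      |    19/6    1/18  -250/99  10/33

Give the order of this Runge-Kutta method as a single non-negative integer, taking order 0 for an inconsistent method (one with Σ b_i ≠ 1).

b = (19/6, 1/18, -250/99, 10/33)
c = (0, -1, -1/10, 1)
Ac = (0, 0, -3/200, 17/40)
Σ b_i: 19/6·1 + 1/18·1 + (-250/99)·1 + 10/33·1 = 1 ✓
b·c: 1/18·(-1) + (-250/99)·(-1/10) + 10/33·1 = 1/2 ✓
b·c²: 1/18·1 + (-250/99)·1/100 + 10/33·1 = 1/3 ✓
b·Ac: (-250/99)·(-3/200) + 10/33·17/40 = 1/6 ✓
b·c³: 1/18·(-1) + (-250/99)·(-1/1000) + 10/33·1 = 1/4 ✓
b·(c∘Ac): (-250/99)·3/2000 + 10/33·17/40 = 1/8 ✓
b·Ac²: (-250/99)·3/200 + 10/33·2/5 = 1/12 ✓
b·A²c: 10/33·11/80 = 1/24 ✓; 4 stages ⇒ order 4.

4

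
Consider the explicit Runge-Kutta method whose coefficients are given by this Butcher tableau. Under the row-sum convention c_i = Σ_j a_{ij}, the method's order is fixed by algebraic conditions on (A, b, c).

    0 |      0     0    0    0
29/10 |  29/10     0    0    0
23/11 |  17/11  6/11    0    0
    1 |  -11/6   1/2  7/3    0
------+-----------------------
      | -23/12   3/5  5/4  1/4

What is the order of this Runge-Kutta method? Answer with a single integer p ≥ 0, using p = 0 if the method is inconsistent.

0

b = (-23/12, 3/5, 5/4, 1/4)
c = (0, 29/10, 23/11, 1)
Ac = (0, 0, 87/55, 4177/660)
Σ b_i: (-23/12)·1 + 3/5·1 + 5/4·1 + 1/4·1 = 11/60 ≠ 1 ⇒ order 0.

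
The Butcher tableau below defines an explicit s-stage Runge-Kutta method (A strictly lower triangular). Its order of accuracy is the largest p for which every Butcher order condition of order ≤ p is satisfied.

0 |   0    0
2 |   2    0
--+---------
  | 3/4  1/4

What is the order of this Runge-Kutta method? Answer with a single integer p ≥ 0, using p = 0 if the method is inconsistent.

b = (3/4, 1/4)
c = (0, 2)
Σ b_i: 3/4·1 + 1/4·1 = 1 ✓
b·c: 1/4·2 = 1/2 ✓; 2 stages ⇒ order 2.

2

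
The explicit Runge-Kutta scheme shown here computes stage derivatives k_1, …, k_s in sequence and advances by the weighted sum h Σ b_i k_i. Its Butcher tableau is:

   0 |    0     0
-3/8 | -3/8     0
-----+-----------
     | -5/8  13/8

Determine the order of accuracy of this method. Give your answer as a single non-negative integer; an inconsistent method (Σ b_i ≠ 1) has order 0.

b = (-5/8, 13/8)
c = (0, -3/8)
Σ b_i: (-5/8)·1 + 13/8·1 = 1 ✓
b·c: 13/8·(-3/8) = -39/64 ≠ 1/2 ⇒ order 1.

1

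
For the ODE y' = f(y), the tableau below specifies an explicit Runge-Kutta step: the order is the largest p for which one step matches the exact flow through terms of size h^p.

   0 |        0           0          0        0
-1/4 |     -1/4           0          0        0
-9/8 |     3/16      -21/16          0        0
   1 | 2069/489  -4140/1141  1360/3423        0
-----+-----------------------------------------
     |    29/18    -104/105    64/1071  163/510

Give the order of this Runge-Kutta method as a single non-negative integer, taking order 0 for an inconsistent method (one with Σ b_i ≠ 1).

4

b = (29/18, -104/105, 64/1071, 163/510)
c = (0, -1/4, -9/8, 1)
Ac = (0, 0, 21/64, 75/163)
Σ b_i: 29/18·1 + (-104/105)·1 + 64/1071·1 + 163/510·1 = 1 ✓
b·c: (-104/105)·(-1/4) + 64/1071·(-9/8) + 163/510·1 = 1/2 ✓
b·c²: (-104/105)·1/16 + 64/1071·81/64 + 163/510·1 = 1/3 ✓
b·Ac: 64/1071·21/64 + 163/510·75/163 = 1/6 ✓
b·c³: (-104/105)·(-1/64) + 64/1071·(-729/512) + 163/510·1 = 1/4 ✓
b·(c∘Ac): 64/1071·(-189/512) + 163/510·75/163 = 1/8 ✓
b·Ac²: 64/1071·(-21/256) + 163/510·45/163 = 1/12 ✓
b·A²c: 163/510·85/652 = 1/24 ✓; 4 stages ⇒ order 4.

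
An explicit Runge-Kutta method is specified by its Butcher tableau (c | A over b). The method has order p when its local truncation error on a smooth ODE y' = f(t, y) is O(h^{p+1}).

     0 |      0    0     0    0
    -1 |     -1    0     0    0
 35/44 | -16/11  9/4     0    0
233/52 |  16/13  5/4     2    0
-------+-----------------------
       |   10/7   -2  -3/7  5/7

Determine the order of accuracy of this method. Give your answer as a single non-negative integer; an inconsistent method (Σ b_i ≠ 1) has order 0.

0

b = (10/7, -2, -3/7, 5/7)
c = (0, -1, 35/44, 233/52)
Ac = (0, 0, -9/4, 15/44)
Σ b_i: 10/7·1 + (-2)·1 + (-3/7)·1 + 5/7·1 = -2/7 ≠ 1 ⇒ order 0.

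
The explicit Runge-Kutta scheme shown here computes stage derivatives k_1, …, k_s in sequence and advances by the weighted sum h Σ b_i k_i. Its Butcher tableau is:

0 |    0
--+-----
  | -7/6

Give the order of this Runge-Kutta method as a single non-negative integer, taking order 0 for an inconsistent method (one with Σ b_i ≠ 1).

b = (-7/6)
c = (0)
Σ b_i: (-7/6)·1 = -7/6 ≠ 1 ⇒ order 0.

0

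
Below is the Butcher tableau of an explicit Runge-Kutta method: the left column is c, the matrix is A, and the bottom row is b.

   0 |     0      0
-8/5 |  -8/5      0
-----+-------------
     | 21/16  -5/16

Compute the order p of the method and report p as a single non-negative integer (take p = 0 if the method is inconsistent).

b = (21/16, -5/16)
c = (0, -8/5)
Σ b_i: 21/16·1 + (-5/16)·1 = 1 ✓
b·c: (-5/16)·(-8/5) = 1/2 ✓; 2 stages ⇒ order 2.

2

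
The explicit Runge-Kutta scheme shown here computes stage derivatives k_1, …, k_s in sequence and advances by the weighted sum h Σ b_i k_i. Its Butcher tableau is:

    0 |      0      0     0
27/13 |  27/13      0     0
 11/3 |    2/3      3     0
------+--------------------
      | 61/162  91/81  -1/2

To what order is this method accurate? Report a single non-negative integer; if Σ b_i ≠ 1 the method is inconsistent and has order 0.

b = (61/162, 91/81, -1/2)
c = (0, 27/13, 11/3)
Ac = (0, 0, 81/13)
Σ b_i: 61/162·1 + 91/81·1 + (-1/2)·1 = 1 ✓
b·c: 91/81·27/13 + (-1/2)·11/3 = 1/2 ✓
b·c²: 91/81·729/169 + (-1/2)·121/9 = -439/234 ≠ 1/3 ⇒ order 2.
b·Ac: (-1/2)·81/13 = -81/26 ≠ 1/6

2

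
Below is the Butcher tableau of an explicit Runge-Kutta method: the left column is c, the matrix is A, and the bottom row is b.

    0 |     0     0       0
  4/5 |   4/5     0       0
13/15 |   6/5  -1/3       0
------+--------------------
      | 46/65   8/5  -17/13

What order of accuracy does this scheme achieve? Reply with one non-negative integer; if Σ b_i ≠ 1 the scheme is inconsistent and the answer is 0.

b = (46/65, 8/5, -17/13)
c = (0, 4/5, 13/15)
Ac = (0, 0, -4/15)
Σ b_i: 46/65·1 + 8/5·1 + (-17/13)·1 = 1 ✓
b·c: 8/5·4/5 + (-17/13)·13/15 = 11/75 ≠ 1/2 ⇒ order 1.

1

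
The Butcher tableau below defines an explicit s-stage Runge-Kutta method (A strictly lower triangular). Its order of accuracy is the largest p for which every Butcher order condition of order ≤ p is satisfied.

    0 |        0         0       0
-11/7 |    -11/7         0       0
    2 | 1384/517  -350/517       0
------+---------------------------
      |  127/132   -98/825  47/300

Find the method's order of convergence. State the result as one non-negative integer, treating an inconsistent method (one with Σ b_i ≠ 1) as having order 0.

b = (127/132, -98/825, 47/300)
c = (0, -11/7, 2)
Ac = (0, 0, 50/47)
Σ b_i: 127/132·1 + (-98/825)·1 + 47/300·1 = 1 ✓
b·c: (-98/825)·(-11/7) + 47/300·2 = 1/2 ✓
b·c²: (-98/825)·121/49 + 47/300·4 = 1/3 ✓
b·Ac: 47/300·50/47 = 1/6 ✓; 3 stages ⇒ order 3.

3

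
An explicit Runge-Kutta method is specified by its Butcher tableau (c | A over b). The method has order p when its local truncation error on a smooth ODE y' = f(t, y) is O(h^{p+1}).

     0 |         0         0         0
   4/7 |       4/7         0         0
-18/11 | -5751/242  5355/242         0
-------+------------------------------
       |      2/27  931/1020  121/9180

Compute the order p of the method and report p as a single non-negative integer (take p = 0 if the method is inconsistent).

3

b = (2/27, 931/1020, 121/9180)
c = (0, 4/7, -18/11)
Ac = (0, 0, 1530/121)
Σ b_i: 2/27·1 + 931/1020·1 + 121/9180·1 = 1 ✓
b·c: 931/1020·4/7 + 121/9180·(-18/11) = 1/2 ✓
b·c²: 931/1020·16/49 + 121/9180·324/121 = 1/3 ✓
b·Ac: 121/9180·1530/121 = 1/6 ✓; 3 stages ⇒ order 3.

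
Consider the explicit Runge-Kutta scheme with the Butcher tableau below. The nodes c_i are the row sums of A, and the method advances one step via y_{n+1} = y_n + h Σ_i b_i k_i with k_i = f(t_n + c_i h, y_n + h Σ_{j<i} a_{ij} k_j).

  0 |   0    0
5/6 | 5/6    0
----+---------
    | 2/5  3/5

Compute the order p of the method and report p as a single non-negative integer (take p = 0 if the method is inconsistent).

2

b = (2/5, 3/5)
c = (0, 5/6)
Σ b_i: 2/5·1 + 3/5·1 = 1 ✓
b·c: 3/5·5/6 = 1/2 ✓; 2 stages ⇒ order 2.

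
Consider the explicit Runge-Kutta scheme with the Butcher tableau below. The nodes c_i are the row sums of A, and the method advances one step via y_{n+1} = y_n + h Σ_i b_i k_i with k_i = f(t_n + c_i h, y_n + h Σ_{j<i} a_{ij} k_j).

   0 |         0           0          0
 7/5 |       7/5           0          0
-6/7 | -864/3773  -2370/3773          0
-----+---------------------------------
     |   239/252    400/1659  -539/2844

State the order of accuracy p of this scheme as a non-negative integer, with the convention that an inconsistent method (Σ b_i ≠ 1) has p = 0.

3

b = (239/252, 400/1659, -539/2844)
c = (0, 7/5, -6/7)
Ac = (0, 0, -474/539)
Σ b_i: 239/252·1 + 400/1659·1 + (-539/2844)·1 = 1 ✓
b·c: 400/1659·7/5 + (-539/2844)·(-6/7) = 1/2 ✓
b·c²: 400/1659·49/25 + (-539/2844)·36/49 = 1/3 ✓
b·Ac: (-539/2844)·(-474/539) = 1/6 ✓; 3 stages ⇒ order 3.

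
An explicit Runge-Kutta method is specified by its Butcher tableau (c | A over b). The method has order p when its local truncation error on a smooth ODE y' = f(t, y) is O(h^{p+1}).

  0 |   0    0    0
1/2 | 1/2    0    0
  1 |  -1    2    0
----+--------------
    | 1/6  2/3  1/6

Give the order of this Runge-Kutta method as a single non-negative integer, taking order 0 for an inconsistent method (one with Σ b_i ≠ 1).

b = (1/6, 2/3, 1/6)
c = (0, 1/2, 1)
Ac = (0, 0, 1)
Σ b_i: 1/6·1 + 2/3·1 + 1/6·1 = 1 ✓
b·c: 2/3·1/2 + 1/6·1 = 1/2 ✓
b·c²: 2/3·1/4 + 1/6·1 = 1/3 ✓
b·Ac: 1/6·1 = 1/6 ✓; 3 stages ⇒ order 3.

3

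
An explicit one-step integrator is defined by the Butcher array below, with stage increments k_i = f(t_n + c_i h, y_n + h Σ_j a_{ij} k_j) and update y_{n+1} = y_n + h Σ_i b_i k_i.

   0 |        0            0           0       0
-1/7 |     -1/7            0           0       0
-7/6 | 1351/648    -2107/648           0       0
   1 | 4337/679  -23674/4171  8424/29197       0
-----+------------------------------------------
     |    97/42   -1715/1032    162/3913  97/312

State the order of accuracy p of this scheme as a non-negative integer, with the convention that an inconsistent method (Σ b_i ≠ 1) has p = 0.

b = (97/42, -1715/1032, 162/3913, 97/312)
c = (0, -1/7, -7/6, 1)
Ac = (0, 0, 301/648, 46/97)
Σ b_i: 97/42·1 + (-1715/1032)·1 + 162/3913·1 + 97/312·1 = 1 ✓
b·c: (-1715/1032)·(-1/7) + 162/3913·(-7/6) + 97/312·1 = 1/2 ✓
b·c²: (-1715/1032)·1/49 + 162/3913·49/36 + 97/312·1 = 1/3 ✓
b·Ac: 162/3913·301/648 + 97/312·46/97 = 1/6 ✓
b·c³: (-1715/1032)·(-1/343) + 162/3913·(-343/216) + 97/312·1 = 1/4 ✓
b·(c∘Ac): 162/3913·(-2107/3888) + 97/312·46/97 = 1/8 ✓
b·Ac²: 162/3913·(-43/648) + 97/312·188/679 = 1/12 ✓
b·A²c: 97/312·13/97 = 1/24 ✓; 4 stages ⇒ order 4.

4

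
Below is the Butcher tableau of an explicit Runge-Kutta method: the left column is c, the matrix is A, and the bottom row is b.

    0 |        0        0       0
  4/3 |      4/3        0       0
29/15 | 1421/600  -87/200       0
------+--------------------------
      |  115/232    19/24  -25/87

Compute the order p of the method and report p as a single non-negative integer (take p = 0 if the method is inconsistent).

3

b = (115/232, 19/24, -25/87)
c = (0, 4/3, 29/15)
Ac = (0, 0, -29/50)
Σ b_i: 115/232·1 + 19/24·1 + (-25/87)·1 = 1 ✓
b·c: 19/24·4/3 + (-25/87)·29/15 = 1/2 ✓
b·c²: 19/24·16/9 + (-25/87)·841/225 = 1/3 ✓
b·Ac: (-25/87)·(-29/50) = 1/6 ✓; 3 stages ⇒ order 3.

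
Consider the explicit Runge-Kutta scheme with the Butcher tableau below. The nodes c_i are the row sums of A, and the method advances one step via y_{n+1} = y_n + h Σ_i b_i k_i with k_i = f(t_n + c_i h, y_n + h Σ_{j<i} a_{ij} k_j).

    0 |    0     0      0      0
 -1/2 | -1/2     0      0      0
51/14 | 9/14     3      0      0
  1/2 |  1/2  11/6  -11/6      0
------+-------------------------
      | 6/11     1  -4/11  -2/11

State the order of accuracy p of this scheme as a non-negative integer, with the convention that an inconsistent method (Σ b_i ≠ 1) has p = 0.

b = (6/11, 1, -4/11, -2/11)
c = (0, -1/2, 51/14, 1/2)
Ac = (0, 0, -3/2, -319/42)
Σ b_i: 6/11·1 + 1·1 + (-4/11)·1 + (-2/11)·1 = 1 ✓
b·c: 1·(-1/2) + (-4/11)·51/14 + (-2/11)·1/2 = -295/154 ≠ 1/2 ⇒ order 1.

1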